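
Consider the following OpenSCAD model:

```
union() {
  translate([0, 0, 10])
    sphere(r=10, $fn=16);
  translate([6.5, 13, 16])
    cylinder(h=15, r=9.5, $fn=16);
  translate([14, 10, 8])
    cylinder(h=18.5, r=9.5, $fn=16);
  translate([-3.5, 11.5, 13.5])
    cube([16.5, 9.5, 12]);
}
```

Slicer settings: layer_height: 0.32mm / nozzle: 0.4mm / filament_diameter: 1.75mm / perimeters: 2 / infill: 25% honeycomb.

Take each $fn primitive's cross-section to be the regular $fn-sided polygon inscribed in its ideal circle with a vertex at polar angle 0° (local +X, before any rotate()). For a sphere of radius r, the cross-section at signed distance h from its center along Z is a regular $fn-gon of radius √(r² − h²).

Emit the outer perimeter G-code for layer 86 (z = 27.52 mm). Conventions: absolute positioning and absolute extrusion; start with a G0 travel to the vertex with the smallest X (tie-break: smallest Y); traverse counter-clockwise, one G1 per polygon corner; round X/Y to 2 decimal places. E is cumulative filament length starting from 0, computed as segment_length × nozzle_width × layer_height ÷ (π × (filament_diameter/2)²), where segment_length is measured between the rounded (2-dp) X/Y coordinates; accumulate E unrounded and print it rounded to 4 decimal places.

At z = 27.52 mm: the sphere is not intersected at this z (|z−center|=17.520 > r=10); the r=9.5 cylinder at (6.5, 13) contributes a regular 16-gon of circumradius 9.5; the cylinder at (14, 10) is not intersected at this z (z outside [8, 26.5]); the cube at (-3.5, 11.5) is not intersected at this z (z outside [13.5, 25.5]); Merging all regions: only the r=9.5 cylinder at (6.5, 13) is present, so the union is just that shape — 1 connected region. The outline is a single polygon with 16 vertices. Extrusion per mm of travel: 0.4 × 0.32 / (π × 0.875²) = 0.053216. Accumulating E over each segment gives final E = 3.1572.

G0 X-3.00 Y13.00 Z27.52
G1 X-2.28 Y9.36 E0.1975
G1 X-0.22 Y6.28 E0.3946
G1 X2.86 Y4.22 E0.5918
G1 X6.50 Y3.50 E0.7893
G1 X10.14 Y4.22 E0.9868
G1 X13.22 Y6.28 E1.1839
G1 X15.28 Y9.36 E1.3811
G1 X16.00 Y13.00 E1.5786
G1 X15.28 Y16.64 E1.7761
G1 X13.22 Y19.72 E1.9732
G1 X10.14 Y21.78 E2.1704
G1 X6.50 Y22.50 E2.3679
G1 X2.86 Y21.78 E2.5653
G1 X-0.22 Y19.72 E2.7625
G1 X-2.28 Y16.64 E2.9597
G1 X-3.00 Y13.00 E3.1572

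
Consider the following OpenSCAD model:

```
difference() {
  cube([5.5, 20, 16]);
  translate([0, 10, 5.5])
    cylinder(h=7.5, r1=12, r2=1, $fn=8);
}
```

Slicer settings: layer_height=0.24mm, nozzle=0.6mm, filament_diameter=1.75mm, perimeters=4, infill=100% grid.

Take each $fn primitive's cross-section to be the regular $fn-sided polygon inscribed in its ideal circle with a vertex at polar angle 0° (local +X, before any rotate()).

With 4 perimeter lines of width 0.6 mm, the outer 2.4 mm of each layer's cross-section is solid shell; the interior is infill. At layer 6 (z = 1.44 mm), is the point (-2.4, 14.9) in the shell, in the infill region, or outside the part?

At z = 1.44 mm: the cube is present — its section is the full 5.5×20 rectangle; the cone at (0, 10) is not intersected at this z (z outside [5.5, 13]); Subtracting the remaining from the first: none of the subtracted shapes is present at this height, so the 5.5×20 cube is unchanged — 1 connected region. Overall, the cross-section is a single solid region. The nearest boundary edge runs (0.00, 20.00)→(0.00, 0.00); distance from the point to it = 2.40 mm. The point is not inside any of the regions above, so it lies outside the cross-section (2.40 mm from the nearest boundary).

outside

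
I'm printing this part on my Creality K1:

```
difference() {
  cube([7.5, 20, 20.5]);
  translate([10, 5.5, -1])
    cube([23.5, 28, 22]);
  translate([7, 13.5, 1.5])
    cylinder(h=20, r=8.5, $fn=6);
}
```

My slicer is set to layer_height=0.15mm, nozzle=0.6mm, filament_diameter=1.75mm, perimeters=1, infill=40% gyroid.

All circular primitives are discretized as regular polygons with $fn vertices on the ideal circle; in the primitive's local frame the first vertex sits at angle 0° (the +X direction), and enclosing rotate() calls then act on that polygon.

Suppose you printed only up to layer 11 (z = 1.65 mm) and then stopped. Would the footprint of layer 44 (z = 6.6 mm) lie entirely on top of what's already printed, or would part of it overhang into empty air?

Compare the two slices. At z = 1.65: the cube is present — its section is the full 7.5×20 rectangle (area 150.00 mm²); the cube at (10, 5.5) is present — its section is the full 23.5×28 rectangle (area 658.00 mm²); the r=8.5 cylinder at (7, 13.5) contributes a regular 6-gon of circumradius 8.5 (area = (6/2)·8.500²·sin(360°/6) = 187.71 mm²); After the difference (first − rest): starting from the 7.5×20 cube (150.00 mm²), the 23.5×28 cube at (10, 5.5) misses the remaining region (no effect); the r=8.5 cylinder at (7, 13.5) partially overlaps it — only the 93.01 mm² overlap (of its 187.71 mm²) is removed, clipping the outline — area = 56.99 mm². At z = 6.6: the 7.5×20 cube contributes its full rectangle (area 150.00 mm²); the 23.5×28 cube at (10, 5.5) contributes its full rectangle (area 658.00 mm²); the cylinder at (7, 13.5): section is a regular 6-gon, circumradius r=8.5 (area = (6/2)·8.500²·sin(360°/6) = 187.71 mm²); Subtracting the remaining from the first: starting from the 7.5×20 cube (150.00 mm²), the 23.5×28 cube at (10, 5.5) misses the remaining region (no effect); the r=8.5 cylinder at (7, 13.5) partially overlaps it — only the 93.01 mm² overlap (of its 187.71 mm²) is removed, clipping the outline — area = 56.99 mm². Checking containment: the cross-section at z = 6.6 is a subset of the cross-section at z = 1.65.

entirely on top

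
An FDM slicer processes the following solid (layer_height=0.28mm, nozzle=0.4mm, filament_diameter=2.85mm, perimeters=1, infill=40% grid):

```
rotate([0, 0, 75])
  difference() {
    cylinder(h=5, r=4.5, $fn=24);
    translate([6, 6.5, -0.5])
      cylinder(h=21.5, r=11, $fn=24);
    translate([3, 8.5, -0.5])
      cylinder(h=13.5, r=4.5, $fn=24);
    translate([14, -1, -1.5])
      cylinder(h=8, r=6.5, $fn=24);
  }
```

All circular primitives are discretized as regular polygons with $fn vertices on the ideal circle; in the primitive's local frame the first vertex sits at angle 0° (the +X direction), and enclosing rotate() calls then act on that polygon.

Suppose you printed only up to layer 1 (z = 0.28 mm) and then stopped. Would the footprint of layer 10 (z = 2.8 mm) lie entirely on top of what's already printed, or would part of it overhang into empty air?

entirely on top

Compare the two slices. At z = 0.28: the r=4.5 cylinder contributes a regular 24-gon of circumradius 4.5 (area = (24/2)·4.500²·sin(360°/24) = 62.89 mm²); the r=11 cylinder at (6, 6.5) contributes a regular 24-gon of circumradius 11 (area = (24/2)·11.000²·sin(360°/24) = 375.81 mm²); the r=4.5 cylinder at (3, 8.5) gives a regular 24-gon of circumradius 4.5 (constant along its height) (area = (24/2)·4.500²·sin(360°/24) = 62.89 mm²); the r=6.5 cylinder at (14, -1) contributes a regular 24-gon of circumradius 6.5 (area = (24/2)·6.500²·sin(360°/24) = 131.22 mm²); After the difference (first − rest): starting from the r=4.5 cylinder (62.89 mm²), the r=11 cylinder at (6, 6.5) partially overlaps it — only the 47.23 mm² overlap (of its 375.81 mm²) is removed, clipping the outline; the r=4.5 cylinder at (3, 8.5) misses the remaining region (no effect); the r=6.5 cylinder at (14, -1) misses the remaining region (no effect) — area = 15.66 mm²; (rotated 75° about Z; rotation is an isometry so areas/perimeters/island counts are preserved). At z = 2.8: the cylinder: section is a regular 24-gon, circumradius r=4.5 (area = (24/2)·4.500²·sin(360°/24) = 62.89 mm²); the r=11 cylinder at (6, 6.5) gives a regular 24-gon of circumradius 11 (constant along its height) (area = (24/2)·11.000²·sin(360°/24) = 375.81 mm²); the r=4.5 cylinder at (3, 8.5) contributes a regular 24-gon of circumradius 4.5 (area = (24/2)·4.500²·sin(360°/24) = 62.89 mm²); the r=6.5 cylinder at (14, -1) gives a regular 24-gon of circumradius 6.5 (constant along its height) (area = (24/2)·6.500²·sin(360°/24) = 131.22 mm²); Subtracting the remaining from the first: starting from the r=4.5 cylinder (62.89 mm²), the r=11 cylinder at (6, 6.5) partially overlaps it — only the 47.23 mm² overlap (of its 375.81 mm²) is removed, clipping the outline; the r=4.5 cylinder at (3, 8.5) misses the remaining region (no effect); the r=6.5 cylinder at (14, -1) misses the remaining region (no effect) — area = 15.66 mm²; (rotated 75° about Z; rotation is an isometry so areas/perimeters/island counts are preserved). Checking containment: the cross-section at z = 2.8 is a subset of the cross-section at z = 0.28.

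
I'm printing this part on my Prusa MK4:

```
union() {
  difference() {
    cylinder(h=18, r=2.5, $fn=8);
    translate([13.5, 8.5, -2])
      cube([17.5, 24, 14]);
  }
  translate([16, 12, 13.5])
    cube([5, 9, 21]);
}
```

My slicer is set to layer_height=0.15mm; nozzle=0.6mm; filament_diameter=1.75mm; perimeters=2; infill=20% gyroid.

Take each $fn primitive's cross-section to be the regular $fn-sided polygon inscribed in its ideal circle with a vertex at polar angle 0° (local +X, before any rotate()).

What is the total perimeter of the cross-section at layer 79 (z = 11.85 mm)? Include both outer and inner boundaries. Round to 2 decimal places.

At z = 11.85 mm: the r=2.5 cylinder gives a regular 8-gon of circumradius 2.5 (constant along its height) (perimeter = 2·8·2.500·sin(180°/8) = 15.31 mm); the cube at (13.5, 8.5) is present — its section is the full 17.5×24 rectangle (perimeter 83.00 mm); After the difference (first − rest): starting from the r=2.5 cylinder, the 17.5×24 cube at (13.5, 8.5) misses the remaining region (no effect) — boundary = 15.31 mm; the cube at (16, 12) is absent (z outside [13.5, 34.5]); Combining (union): only that combined region is present, so the union is just that shape — boundary = 15.31 mm. Overall, the cross-section is a single solid region. Total boundary length (outer) = 15.31 mm.

15.31 mm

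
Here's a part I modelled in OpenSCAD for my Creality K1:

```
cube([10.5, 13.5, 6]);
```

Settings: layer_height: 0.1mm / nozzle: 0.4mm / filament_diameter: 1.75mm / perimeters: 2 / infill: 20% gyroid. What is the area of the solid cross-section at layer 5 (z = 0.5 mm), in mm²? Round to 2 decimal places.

At z = 0.5 mm: the cube (footprint 10.5×13.5) is included at this height (area 141.75 mm²). Overall, the cross-section is a single solid region. Net area = 141.75 mm².

141.75 mm²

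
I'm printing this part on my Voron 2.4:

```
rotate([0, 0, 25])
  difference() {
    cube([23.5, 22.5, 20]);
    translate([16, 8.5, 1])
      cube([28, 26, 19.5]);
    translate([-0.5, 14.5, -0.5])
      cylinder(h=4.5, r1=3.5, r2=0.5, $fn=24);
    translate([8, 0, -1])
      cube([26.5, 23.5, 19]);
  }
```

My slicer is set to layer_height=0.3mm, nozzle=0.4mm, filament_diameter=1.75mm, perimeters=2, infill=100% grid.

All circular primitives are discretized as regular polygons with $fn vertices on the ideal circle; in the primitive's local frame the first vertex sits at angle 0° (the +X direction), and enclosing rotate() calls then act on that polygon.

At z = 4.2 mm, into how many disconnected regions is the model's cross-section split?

1

At z = 4.2 mm: the cube (footprint 23.5×22.5) is included at this height; the cube at (16, 8.5) is present — its section is the full 28×26 rectangle; the cone at (-0.5, 14.5) does not reach this height (z outside [-0.5, 4]); the cube at (8, 0) is present — its section is the full 26.5×23.5 rectangle; Taking the first minus the rest: starting from the 23.5×22.5 cube, the 28×26 cube at (16, 8.5) partially overlaps it — only the 105.00 mm² overlap (of its 728.00 mm²) is removed, clipping the outline; the 26.5×23.5 cube at (8, 0) partially overlaps it — only the 243.75 mm² overlap (of its 622.75 mm²) is removed, clipping the outline — 1 connected region; (rotated 25° about Z; rotation is an isometry so areas/perimeters/island counts are preserved). The result has 1 disconnected region.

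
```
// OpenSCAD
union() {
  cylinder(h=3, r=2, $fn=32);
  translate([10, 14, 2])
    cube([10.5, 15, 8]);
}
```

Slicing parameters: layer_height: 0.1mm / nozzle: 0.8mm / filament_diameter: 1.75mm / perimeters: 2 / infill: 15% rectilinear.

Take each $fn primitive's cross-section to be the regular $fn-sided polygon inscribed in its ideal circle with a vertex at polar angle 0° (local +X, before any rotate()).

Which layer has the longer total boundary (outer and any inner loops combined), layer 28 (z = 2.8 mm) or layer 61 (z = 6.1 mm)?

Layer 28 (z = 2.8): the r=2 cylinder contributes a regular 32-gon of circumradius 2 (perimeter = 2·32·2.000·sin(180°/32) = 12.55 mm); the 10.5×15 cube at (10, 14) contributes its full rectangle (perimeter 51.00 mm); Taking the union: the 2 present regions are separate (no shared area or edge), so areas and boundary lengths simply add and each stays a separate island — boundary = 63.55 mm. So its perimeter = 63.55 mm. Layer 61 (z = 6.1): the cylinder is absent (z outside [0, 3]); the 10.5×15 cube at (10, 14) contributes its full rectangle (perimeter 51.00 mm); Taking the union: only the 10.5×15 cube at (10, 14) is present, so the union is just that shape — boundary = 51.00 mm. So its perimeter = 51.00 mm. Layer 28 is larger (63.55 vs 51.00 mm).

layer 28 (z = 2.8 mm)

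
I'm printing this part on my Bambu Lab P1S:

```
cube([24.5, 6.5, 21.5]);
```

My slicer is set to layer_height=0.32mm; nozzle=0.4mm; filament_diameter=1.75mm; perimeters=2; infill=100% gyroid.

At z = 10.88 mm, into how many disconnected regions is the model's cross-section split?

At z = 10.88 mm: the cube (footprint 24.5×6.5) is included at this height. The result has 1 disconnected region.

1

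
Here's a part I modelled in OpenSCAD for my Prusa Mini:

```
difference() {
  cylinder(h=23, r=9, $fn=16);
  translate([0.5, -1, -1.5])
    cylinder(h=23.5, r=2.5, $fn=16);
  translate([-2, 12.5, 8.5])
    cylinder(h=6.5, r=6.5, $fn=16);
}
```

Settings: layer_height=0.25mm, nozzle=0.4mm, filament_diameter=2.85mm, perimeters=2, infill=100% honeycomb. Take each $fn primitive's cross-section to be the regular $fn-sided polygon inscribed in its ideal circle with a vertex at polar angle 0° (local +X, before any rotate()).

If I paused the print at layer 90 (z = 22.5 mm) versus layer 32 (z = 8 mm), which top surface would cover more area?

Layer 90 (z = 22.5): the cylinder: section is a regular 16-gon, circumradius r=9 (area = (16/2)·9.000²·sin(360°/16) = 247.98 mm²); the cylinder at (0.5, -1) does not reach this height (z outside [-1.5, 22]); the cylinder at (-2, 12.5) is absent (z outside [8.5, 15]); Taking the first minus the rest: none of the subtracted shapes is present at this height, so the r=9 cylinder is unchanged — area = 247.98 mm². So its area = 247.98 mm². Layer 32 (z = 8): the cylinder: section is a regular 16-gon, circumradius r=9 (area = (16/2)·9.000²·sin(360°/16) = 247.98 mm²); the cylinder at (0.5, -1): section is a regular 16-gon, circumradius r=2.5 (area = (16/2)·2.500²·sin(360°/16) = 19.13 mm²); the cylinder at (-2, 12.5) is not intersected at this z (z outside [8.5, 15]); Subtracting the remaining from the first: starting from the r=9 cylinder (247.98 mm²), the r=2.5 cylinder at (0.5, -1) lies wholly inside it (removes its full 19.13 mm² and its 15.61 mm outline becomes a hole wall) — area = 228.84 mm². So its area = 228.84 mm². Layer 90 is larger (247.98 vs 228.84 mm²).

layer 90 (z = 22.5 mm)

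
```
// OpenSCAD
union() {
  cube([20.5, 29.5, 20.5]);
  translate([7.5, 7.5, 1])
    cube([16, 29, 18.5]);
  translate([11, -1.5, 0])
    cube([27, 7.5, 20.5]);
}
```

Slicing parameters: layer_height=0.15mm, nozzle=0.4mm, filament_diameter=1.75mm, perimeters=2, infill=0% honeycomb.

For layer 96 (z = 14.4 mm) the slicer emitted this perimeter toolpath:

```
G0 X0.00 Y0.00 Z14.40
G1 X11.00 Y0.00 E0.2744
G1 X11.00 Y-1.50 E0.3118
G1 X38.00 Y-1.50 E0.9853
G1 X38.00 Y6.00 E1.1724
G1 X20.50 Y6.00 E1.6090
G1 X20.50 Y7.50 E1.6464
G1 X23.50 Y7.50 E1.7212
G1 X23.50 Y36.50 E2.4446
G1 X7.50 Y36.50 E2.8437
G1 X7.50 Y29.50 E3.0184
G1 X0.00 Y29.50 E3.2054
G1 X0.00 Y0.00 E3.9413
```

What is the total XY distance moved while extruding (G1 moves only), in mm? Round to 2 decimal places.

Sum the Euclidean lengths of each G1 segment: total = 158.00 mm.

158.00 mm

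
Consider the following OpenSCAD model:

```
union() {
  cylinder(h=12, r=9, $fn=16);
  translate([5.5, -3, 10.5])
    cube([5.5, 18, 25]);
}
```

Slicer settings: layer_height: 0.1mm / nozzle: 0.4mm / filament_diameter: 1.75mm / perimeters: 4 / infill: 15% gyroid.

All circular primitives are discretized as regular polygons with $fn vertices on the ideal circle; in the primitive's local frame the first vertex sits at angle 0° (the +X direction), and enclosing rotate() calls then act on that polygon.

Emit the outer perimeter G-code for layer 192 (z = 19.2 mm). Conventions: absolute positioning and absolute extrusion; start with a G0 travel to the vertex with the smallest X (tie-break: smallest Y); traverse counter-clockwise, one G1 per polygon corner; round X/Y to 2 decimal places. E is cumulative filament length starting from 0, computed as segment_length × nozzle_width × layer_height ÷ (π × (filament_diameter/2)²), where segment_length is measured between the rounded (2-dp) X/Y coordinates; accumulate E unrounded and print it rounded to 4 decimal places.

G0 X5.50 Y-3.00 Z19.20
G1 X11.00 Y-3.00 E0.0915
G1 X11.00 Y15.00 E0.3908
G1 X5.50 Y15.00 E0.4823
G1 X5.50 Y-3.00 E0.7816

At z = 19.2 mm: the cylinder is absent (z outside [0, 12]); the 5.5×18 cube at (5.5, -3) contributes its full rectangle; Combining (union): only the 5.5×18 cube at (5.5, -3) is present, so the union is just that shape — 1 connected region. The outline is a single polygon with 4 vertices. Extrusion per mm of travel: 0.4 × 0.1 / (π × 0.875²) = 0.016630. Accumulating E over each segment gives final E = 0.7816.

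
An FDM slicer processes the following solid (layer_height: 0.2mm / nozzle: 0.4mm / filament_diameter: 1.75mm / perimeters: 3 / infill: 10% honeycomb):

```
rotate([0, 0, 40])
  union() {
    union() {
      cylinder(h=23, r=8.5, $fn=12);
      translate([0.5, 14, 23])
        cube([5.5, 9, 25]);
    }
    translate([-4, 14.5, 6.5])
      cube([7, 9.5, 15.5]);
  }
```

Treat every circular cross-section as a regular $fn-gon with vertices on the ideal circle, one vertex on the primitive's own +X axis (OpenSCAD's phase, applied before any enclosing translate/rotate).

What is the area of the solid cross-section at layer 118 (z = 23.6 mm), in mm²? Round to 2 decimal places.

49.50 mm²

At z = 23.6 mm: the cylinder is absent (z outside [0, 23]); the 5.5×9 cube at (0.5, 14) contributes its full rectangle (area 49.50 mm²); Combining (union): only the 5.5×9 cube at (0.5, 14) is present, so the union is just that shape — area = 49.50 mm²; the cube at (-4, 14.5) does not reach this height (z outside [6.5, 22]); Merging all regions: only that combined region is present, so the union is just that shape — area = 49.50 mm²; (whole slice rotated 40° about Z — lengths, areas and connectivity unchanged). Overall, the cross-section is a single solid region. Net area = 49.50 mm².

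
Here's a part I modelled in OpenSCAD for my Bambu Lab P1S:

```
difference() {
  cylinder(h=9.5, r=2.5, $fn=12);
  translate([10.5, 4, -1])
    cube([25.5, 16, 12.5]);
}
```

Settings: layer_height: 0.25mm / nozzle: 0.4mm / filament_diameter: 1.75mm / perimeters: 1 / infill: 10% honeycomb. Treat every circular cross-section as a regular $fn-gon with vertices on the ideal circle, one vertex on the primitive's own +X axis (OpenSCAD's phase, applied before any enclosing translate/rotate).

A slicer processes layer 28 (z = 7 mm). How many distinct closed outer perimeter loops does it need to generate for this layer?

1

At z = 7 mm: the r=2.5 cylinder contributes a regular 12-gon of circumradius 2.5; the cube at (10.5, 4) (footprint 25.5×16) is included at this height; Subtracting the remaining from the first: starting from the r=2.5 cylinder, the 25.5×16 cube at (10.5, 4) misses the remaining region (no effect) — 1 connected region. The result has 1 disconnected region.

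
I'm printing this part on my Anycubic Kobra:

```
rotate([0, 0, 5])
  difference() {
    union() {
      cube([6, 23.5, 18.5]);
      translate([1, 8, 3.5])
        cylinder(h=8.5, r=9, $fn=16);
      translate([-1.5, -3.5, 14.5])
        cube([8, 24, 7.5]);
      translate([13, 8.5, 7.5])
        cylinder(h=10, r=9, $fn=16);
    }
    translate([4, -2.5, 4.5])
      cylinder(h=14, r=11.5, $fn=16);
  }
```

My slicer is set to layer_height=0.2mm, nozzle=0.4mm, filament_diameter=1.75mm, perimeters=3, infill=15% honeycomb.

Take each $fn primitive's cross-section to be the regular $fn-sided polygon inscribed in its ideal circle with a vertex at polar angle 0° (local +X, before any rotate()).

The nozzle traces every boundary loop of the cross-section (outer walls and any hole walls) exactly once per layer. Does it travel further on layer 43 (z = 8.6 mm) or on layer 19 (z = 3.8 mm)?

Layer 43 (z = 8.6): the 6×23.5 cube contributes its full rectangle (perimeter 59.00 mm); the r=9 cylinder at (1, 8) gives a regular 16-gon of circumradius 9 (constant along its height) (perimeter = 2·16·9.000·sin(180°/16) = 56.19 mm); the cube at (-1.5, -3.5) does not reach this height (z outside [14.5, 22]); the cylinder at (13, 8.5): section is a regular 16-gon, circumradius r=9 (perimeter = 2·16·9.000·sin(180°/16) = 56.19 mm); Taking the union: the regions partially overlap (shared area 150.70 mm²), so the edge portions inside another operand are dropped and the merged outline is re-measured after clipping — boundary = 97.56 mm; the r=11.5 cylinder at (4, -2.5) gives a regular 16-gon of circumradius 11.5 (constant along its height) (perimeter = 2·16·11.500·sin(180°/16) = 71.79 mm); Taking the first minus the rest: starting from the result so far, the r=11.5 cylinder at (4, -2.5) partially overlaps it — only the 143.21 mm² overlap (of its 404.88 mm²) is removed, clipping the outline — boundary = 101.49 mm; (rotated 5° about Z; rotation is an isometry so areas/perimeters/island counts are preserved). So its perimeter = 101.49 mm. Layer 19 (z = 3.8): the cube is present — its section is the full 6×23.5 rectangle (perimeter 59.00 mm); the r=9 cylinder at (1, 8) gives a regular 16-gon of circumradius 9 (constant along its height) (perimeter = 2·16·9.000·sin(180°/16) = 56.19 mm); the cube at (-1.5, -3.5) does not reach this height (z outside [14.5, 22]); the cylinder at (13, 8.5) is not intersected at this z (z outside [7.5, 17.5]); Merging all regions: the regions partially overlap (shared area 98.45 mm²), so the edge portions inside another operand are dropped and the merged outline is re-measured after clipping — boundary = 71.21 mm; the cylinder at (4, -2.5) is absent (z outside [4.5, 18.5]); Subtracting the remaining from the first: none of the subtracted shapes is present at this height, so that combined region is unchanged — boundary = 71.21 mm; (whole slice rotated 5° about Z — lengths, areas and connectivity unchanged). So its perimeter = 71.21 mm. Layer 43 is larger (101.49 vs 71.21 mm).

layer 43 (z = 8.6 mm)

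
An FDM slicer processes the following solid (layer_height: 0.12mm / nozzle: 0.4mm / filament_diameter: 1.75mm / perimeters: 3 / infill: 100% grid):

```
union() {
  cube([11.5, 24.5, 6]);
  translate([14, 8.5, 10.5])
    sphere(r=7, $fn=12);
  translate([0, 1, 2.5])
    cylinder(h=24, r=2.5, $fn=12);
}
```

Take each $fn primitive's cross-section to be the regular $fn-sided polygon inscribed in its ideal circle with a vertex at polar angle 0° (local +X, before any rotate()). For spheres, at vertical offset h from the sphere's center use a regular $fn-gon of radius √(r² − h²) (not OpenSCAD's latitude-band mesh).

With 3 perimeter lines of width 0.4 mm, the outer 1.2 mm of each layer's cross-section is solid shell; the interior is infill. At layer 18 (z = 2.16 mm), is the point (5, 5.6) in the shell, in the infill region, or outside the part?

infill

At z = 2.16 mm: the cube is present — its section is the full 11.5×24.5 rectangle; the sphere at (14, 8.5) is not intersected at this z (|z−center|=8.340 > r=7); the cylinder at (0, 1) does not reach this height (z outside [2.5, 26.5]); Taking the union: only the 11.5×24.5 cube is present, so the union is just that shape — 1 connected region. Overall, the cross-section is a single solid region. The nearest boundary edge runs (0.00, 24.50)→(0.00, 0.00); distance from the point to it = 5.00 mm. The point is inside the cross-section and 5.00 mm from the nearest boundary — more than the 1.2 mm shell width (3 × 0.4), so it's in the infill interior.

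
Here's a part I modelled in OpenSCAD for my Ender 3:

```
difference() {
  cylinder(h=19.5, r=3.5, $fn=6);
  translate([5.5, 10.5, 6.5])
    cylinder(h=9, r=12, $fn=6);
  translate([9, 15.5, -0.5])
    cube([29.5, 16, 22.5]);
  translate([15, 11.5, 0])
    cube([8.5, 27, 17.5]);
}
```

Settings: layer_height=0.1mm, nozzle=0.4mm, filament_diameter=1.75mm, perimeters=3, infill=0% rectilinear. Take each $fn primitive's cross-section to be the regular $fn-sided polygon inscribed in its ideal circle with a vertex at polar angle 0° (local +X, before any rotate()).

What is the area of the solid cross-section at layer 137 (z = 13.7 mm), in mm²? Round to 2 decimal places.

At z = 13.7 mm: the r=3.5 cylinder contributes a regular 6-gon of circumradius 3.5 (area = (6/2)·3.500²·sin(360°/6) = 31.83 mm²); the cylinder at (5.5, 10.5): section is a regular 6-gon, circumradius r=12 (area = (6/2)·12.000²·sin(360°/6) = 374.12 mm²); the cube at (9, 15.5) is present — its section is the full 29.5×16 rectangle (area 472.00 mm²); the cube at (15, 11.5) (footprint 8.5×27) is included at this height (area 229.50 mm²); Taking the first minus the rest: starting from the r=3.5 cylinder (31.83 mm²), the r=12 cylinder at (5.5, 10.5) partially overlaps it — only the 11.43 mm² overlap (of its 374.12 mm²) is removed, clipping the outline; the 29.5×16 cube at (9, 15.5) misses the remaining region (no effect); the 8.5×27 cube at (15, 11.5) misses the remaining region (no effect) — area = 20.40 mm². Overall, the cross-section is a single solid region. Net area = 20.40 mm².

20.40 mm²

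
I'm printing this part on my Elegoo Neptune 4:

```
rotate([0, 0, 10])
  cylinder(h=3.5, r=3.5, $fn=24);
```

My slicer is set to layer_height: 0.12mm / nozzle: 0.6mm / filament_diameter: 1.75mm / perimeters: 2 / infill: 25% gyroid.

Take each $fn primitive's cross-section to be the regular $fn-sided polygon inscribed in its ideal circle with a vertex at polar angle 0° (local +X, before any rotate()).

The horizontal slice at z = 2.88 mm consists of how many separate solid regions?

1

At z = 2.88 mm: the r=3.5 cylinder contributes a regular 24-gon of circumradius 3.5; (rotated 10° about Z; rotation is an isometry so areas/perimeters/island counts are preserved). The result has 1 disconnected region.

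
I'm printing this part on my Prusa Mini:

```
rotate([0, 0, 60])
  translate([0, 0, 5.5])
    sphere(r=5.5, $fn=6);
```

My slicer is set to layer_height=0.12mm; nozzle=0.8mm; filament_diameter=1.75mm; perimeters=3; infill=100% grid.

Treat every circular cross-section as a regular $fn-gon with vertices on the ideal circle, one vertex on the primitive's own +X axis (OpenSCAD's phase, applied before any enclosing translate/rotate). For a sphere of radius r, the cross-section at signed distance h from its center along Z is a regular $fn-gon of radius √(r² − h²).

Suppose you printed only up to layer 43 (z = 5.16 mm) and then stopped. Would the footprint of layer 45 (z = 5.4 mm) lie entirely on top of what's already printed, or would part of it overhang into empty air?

Compare the two slices. At z = 5.16: the sphere: section is a regular 6-gon, circumradius = √(r²−h²) = √(5.5²−0.34²) = 5.489 (area = (6/2)·5.489²·sin(360°/6) = 78.29 mm²); (whole slice rotated 60° about Z — lengths, areas and connectivity unchanged). At z = 5.4: the r=5.5 sphere slices to a regular 6-gon of circumradius 5.499 (√(r²−h²) with h=0.1 from center) (area = (6/2)·5.499²·sin(360°/6) = 78.57 mm²); (rotated 60° about Z; rotation is an isometry so areas/perimeters/island counts are preserved). Checking containment: the cross-section at z = 5.4 is a subset of the cross-section at z = 5.16.

entirely on top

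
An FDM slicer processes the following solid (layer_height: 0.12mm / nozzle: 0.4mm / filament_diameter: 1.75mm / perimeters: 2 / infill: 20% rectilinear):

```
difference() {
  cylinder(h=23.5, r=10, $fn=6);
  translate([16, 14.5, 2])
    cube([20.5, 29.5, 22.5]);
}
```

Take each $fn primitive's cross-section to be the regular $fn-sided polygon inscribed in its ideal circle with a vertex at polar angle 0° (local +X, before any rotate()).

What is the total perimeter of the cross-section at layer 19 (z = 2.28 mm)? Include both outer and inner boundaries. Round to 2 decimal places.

At z = 2.28 mm: the r=10 cylinder contributes a regular 6-gon of circumradius 10 (perimeter = 2·6·10.000·sin(180°/6) = 60.00 mm); the cube at (16, 14.5) is present — its section is the full 20.5×29.5 rectangle (perimeter 100.00 mm); After the difference (first − rest): starting from the r=10 cylinder, the 20.5×29.5 cube at (16, 14.5) misses the remaining region (no effect) — boundary = 60.00 mm. Overall, the cross-section is a single solid region. Total boundary length (outer) = 60.00 mm.

60.00 mm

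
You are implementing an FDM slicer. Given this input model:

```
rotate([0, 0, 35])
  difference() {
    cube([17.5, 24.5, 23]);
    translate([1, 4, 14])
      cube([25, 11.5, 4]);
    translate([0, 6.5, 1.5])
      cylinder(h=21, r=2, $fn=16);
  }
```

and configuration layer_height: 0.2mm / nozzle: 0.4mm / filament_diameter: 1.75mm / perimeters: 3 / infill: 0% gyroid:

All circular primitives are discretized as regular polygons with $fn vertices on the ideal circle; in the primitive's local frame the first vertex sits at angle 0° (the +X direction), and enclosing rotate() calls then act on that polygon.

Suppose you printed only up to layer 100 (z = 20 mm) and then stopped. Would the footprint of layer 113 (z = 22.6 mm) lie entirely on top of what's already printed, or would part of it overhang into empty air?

Compare the two slices. At z = 20: the cube is present — its section is the full 17.5×24.5 rectangle (area 428.75 mm²); the cube at (1, 4) is not intersected at this z (z outside [14, 18]); the r=2 cylinder at (0, 6.5) gives a regular 16-gon of circumradius 2 (constant along its height) (area = (16/2)·2.000²·sin(360°/16) = 12.25 mm²); After the difference (first − rest): starting from the 17.5×24.5 cube (428.75 mm²), the r=2 cylinder at (0, 6.5) partially overlaps it — only the 6.12 mm² overlap (of its 12.25 mm²) is removed, clipping the outline — area = 422.63 mm²; (whole slice rotated 35° about Z — lengths, areas and connectivity unchanged). At z = 22.6: the cube (footprint 17.5×24.5) is included at this height (area 428.75 mm²); the cube at (1, 4) is not intersected at this z (z outside [14, 18]); the cylinder at (0, 6.5) is not intersected at this z (z outside [1.5, 22.5]); After the difference (first − rest): none of the subtracted shapes is present at this height, so the 17.5×24.5 cube is unchanged — area = 428.75 mm²; (whole slice rotated 35° about Z — lengths, areas and connectivity unchanged). Checking containment: at z = 22.6 the cross-section extends beyond the z = 20 cross-section by about 6.12 mm².

part overhangs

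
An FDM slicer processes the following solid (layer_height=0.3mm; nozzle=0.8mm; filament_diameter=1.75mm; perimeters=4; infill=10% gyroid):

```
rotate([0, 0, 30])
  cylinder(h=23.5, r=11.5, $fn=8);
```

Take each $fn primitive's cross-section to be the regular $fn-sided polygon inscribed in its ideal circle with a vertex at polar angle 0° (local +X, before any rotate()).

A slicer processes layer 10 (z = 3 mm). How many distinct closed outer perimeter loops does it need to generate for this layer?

1

At z = 3 mm: the cylinder: section is a regular 8-gon, circumradius r=11.5; (rotated 30° about Z; rotation is an isometry so areas/perimeters/island counts are preserved). The result has 1 disconnected region.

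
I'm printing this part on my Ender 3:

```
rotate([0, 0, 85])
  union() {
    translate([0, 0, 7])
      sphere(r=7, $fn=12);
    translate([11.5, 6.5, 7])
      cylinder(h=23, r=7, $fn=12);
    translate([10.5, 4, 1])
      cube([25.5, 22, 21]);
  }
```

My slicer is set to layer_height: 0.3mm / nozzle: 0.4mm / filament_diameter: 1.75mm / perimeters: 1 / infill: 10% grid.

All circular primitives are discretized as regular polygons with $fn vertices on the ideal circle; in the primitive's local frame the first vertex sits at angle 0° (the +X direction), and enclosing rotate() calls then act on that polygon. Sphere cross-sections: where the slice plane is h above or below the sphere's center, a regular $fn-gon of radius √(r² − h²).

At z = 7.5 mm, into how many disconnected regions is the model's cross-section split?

At z = 7.5 mm: the r=7 sphere contributes a regular 12-gon of circumradius √(7²−0.5²) = 6.982; the r=7 cylinder at (11.5, 6.5) gives a regular 12-gon of circumradius 7 (constant along its height); the cube at (10.5, 4) is present — its section is the full 25.5×22 rectangle; Taking the union: the regions partially overlap (shared area 63.89 mm²), so overlapping operands fuse into one piece — 1 connected region; (whole slice rotated 85° about Z — lengths, areas and connectivity unchanged). The result has 1 disconnected region.

1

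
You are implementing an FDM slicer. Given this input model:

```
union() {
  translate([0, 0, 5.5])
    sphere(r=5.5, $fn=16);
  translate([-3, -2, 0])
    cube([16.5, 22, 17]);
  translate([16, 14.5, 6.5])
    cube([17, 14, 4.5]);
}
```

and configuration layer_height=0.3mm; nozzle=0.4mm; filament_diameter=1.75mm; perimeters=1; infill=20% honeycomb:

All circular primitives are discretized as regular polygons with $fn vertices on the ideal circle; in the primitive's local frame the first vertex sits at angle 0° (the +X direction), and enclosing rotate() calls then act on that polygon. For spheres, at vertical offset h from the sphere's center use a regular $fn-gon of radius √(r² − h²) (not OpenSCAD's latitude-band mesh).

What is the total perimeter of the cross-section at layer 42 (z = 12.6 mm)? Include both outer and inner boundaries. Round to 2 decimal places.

77.00 mm

At z = 12.6 mm: the sphere does not reach this height (|z−center|=7.100 > r=5.5); the cube at (-3, -2) (footprint 16.5×22) is included at this height (perimeter 77.00 mm); the cube at (16, 14.5) does not reach this height (z outside [6.5, 11]); Merging all regions: only the 16.5×22 cube at (-3, -2) is present, so the union is just that shape — boundary = 77.00 mm. Overall, the cross-section is a single solid region. Total boundary length (outer) = 77.00 mm.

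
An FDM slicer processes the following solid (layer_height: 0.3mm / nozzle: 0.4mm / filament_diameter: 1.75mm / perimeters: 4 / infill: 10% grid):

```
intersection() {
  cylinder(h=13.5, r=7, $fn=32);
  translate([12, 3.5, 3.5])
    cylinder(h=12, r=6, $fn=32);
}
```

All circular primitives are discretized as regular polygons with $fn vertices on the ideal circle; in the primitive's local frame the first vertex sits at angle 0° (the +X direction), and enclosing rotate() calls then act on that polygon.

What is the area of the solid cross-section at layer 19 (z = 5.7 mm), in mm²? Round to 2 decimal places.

1.04 mm²

At z = 5.7 mm: the cylinder: section is a regular 32-gon, circumradius r=7 (area = (32/2)·7.000²·sin(360°/32) = 152.95 mm²); the cylinder at (12, 3.5): section is a regular 32-gon, circumradius r=6 (area = (32/2)·6.000²·sin(360°/32) = 112.37 mm²); Keeping only the common overlap: the r=6 cylinder at (12, 3.5) partially overlaps the r=7 cylinder; clipping to the common part keeps 1.04 mm² — area = 1.04 mm². Overall, the cross-section is a single solid region. Net area = 1.04 mm².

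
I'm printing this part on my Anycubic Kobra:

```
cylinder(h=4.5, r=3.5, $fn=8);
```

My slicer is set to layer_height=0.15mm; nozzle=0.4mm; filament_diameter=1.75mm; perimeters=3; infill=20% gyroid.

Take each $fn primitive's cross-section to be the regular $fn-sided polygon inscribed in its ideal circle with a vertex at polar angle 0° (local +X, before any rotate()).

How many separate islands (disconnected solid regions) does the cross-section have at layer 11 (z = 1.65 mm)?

At z = 1.65 mm: the r=3.5 cylinder contributes a regular 8-gon of circumradius 3.5. Overall, the cross-section is a single solid region. Island count = 1.

1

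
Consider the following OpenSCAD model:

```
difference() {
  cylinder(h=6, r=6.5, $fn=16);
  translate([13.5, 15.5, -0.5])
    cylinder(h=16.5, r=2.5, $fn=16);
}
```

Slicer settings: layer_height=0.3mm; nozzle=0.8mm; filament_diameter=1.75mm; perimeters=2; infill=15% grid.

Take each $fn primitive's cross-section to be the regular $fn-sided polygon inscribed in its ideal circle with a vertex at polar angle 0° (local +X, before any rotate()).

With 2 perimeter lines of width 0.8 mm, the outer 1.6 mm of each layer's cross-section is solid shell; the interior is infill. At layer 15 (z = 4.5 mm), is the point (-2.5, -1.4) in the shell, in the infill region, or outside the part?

At z = 4.5 mm: the cylinder: section is a regular 16-gon, circumradius r=6.5; the r=2.5 cylinder at (13.5, 15.5) contributes a regular 16-gon of circumradius 2.5; Subtracting the remaining from the first: starting from the r=6.5 cylinder, the r=2.5 cylinder at (13.5, 15.5) misses the remaining region (no effect) — 1 connected region. Overall, the cross-section is a single solid region. The nearest boundary edge runs (-4.60, -4.60)→(-6.01, -2.49); distance from the point to it = 3.52 mm. The point is inside the cross-section and 3.52 mm from the nearest boundary — more than the 1.6 mm shell width (2 × 0.8), so it's in the infill interior.

infill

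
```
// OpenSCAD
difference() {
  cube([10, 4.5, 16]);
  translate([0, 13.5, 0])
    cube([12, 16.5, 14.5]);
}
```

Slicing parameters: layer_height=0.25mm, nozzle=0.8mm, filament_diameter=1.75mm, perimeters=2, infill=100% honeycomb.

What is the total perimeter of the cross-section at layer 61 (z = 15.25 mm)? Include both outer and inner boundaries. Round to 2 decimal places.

29.00 mm

At z = 15.25 mm: the cube (footprint 10×4.5) is included at this height (perimeter 29.00 mm); the cube at (0, 13.5) does not reach this height (z outside [0, 14.5]); Subtracting the remaining from the first: none of the subtracted shapes is present at this height, so the 10×4.5 cube is unchanged — boundary = 29.00 mm. Overall, the cross-section is a single solid region. Total boundary length (outer) = 29.00 mm.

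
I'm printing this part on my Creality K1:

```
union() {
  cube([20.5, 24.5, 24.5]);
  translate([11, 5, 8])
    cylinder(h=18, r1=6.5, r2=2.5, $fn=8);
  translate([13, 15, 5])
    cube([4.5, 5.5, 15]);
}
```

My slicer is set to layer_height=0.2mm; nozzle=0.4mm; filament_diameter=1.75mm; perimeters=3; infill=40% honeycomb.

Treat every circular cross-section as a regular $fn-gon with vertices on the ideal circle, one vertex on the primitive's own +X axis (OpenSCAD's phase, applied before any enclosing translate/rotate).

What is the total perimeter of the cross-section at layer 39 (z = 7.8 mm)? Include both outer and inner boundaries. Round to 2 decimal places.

90.00 mm

At z = 7.8 mm: the 20.5×24.5 cube contributes its full rectangle (perimeter 90.00 mm); the cone at (11, 5) is absent (z outside [8, 26]); the cube at (13, 15) is present — its section is the full 4.5×5.5 rectangle (perimeter 20.00 mm); Merging all regions: the 4.5×5.5 cube at (13, 15) lies entirely inside the 20.5×24.5 cube, so the union is just the 20.5×24.5 cube — boundary = 90.00 mm. Overall, the cross-section is a single solid region. Total boundary length (outer) = 90.00 mm.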